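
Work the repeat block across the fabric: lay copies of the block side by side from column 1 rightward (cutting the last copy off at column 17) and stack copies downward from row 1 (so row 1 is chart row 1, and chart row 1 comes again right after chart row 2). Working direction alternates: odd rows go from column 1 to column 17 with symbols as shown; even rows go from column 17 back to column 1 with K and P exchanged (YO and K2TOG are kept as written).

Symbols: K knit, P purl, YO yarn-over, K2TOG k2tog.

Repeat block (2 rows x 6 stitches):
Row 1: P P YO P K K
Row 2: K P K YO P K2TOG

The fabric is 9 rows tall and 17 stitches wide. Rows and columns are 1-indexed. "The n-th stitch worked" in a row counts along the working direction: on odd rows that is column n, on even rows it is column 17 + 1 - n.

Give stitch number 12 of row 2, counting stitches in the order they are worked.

Stitch:
K2TOG

Derivation:
For row 2: chart row = ((2-1) mod 2) + 1 = 2; this is a WS (even) row.
Chart row 2 tiled across columns 1-17: K P K YO P K2TOG K P K YO P K2TOG K P K YO P
WS row: flip the tiled sequence (start at column 17) and apply K<->P; YO and K2TOG stay.
Row 2 as worked: K YO P K P K2TOG K YO P K P K2TOG K YO P K P
The 12th stitch worked is K2TOG.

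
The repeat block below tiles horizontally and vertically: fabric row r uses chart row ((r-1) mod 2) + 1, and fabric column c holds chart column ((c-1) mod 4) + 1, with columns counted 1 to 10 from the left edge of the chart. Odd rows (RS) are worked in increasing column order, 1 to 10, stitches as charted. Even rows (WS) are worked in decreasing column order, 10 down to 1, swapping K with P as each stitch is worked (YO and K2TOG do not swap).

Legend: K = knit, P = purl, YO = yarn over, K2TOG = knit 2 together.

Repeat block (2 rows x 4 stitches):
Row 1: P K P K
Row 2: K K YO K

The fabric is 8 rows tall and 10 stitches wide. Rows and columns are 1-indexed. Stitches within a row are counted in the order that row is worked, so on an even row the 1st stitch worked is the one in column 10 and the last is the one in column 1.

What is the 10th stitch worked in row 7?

Result:
K

Derivation:
Row 7: (7-1) mod 2 = 0, so use chart row 1. Odd row -> RS.
Chart row 1 tiled across columns 1-10: P K P K P K P K P K
RS row: no reversal, no swap; stitch n worked = column n.
Counting 10 along the worked row gives K.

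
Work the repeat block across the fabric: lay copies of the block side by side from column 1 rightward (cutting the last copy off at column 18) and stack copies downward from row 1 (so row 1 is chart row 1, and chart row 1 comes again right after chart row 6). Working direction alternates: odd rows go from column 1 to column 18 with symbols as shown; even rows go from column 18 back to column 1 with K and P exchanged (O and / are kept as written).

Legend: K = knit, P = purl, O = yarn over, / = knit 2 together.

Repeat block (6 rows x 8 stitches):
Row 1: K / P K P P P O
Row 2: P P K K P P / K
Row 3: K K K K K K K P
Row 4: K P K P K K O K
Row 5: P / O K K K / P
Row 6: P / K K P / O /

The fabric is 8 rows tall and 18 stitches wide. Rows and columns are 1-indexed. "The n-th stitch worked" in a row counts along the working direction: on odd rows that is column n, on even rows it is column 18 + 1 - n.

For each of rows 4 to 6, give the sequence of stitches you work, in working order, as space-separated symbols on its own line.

Result:
K P P O P P K P K P P O P P K P K P
P / O K K K / P P / O K K K / P P /
/ K / O / K P P / K / O / K P P / K

Derivation:
Row 4: chart row 4, WS - tiled (columns 1-18): K P K P K K O K K P K P K K O K K P; work from column 18 back to 1 with K<->P swapped.
Row 5: chart row 5, RS - tile across columns 1-18 and work as-is.
Row 6: chart row 6, WS - tiled (columns 1-18): P / K K P / O / P / K K P / O / P /; work from column 18 back to 1 with K<->P swapped.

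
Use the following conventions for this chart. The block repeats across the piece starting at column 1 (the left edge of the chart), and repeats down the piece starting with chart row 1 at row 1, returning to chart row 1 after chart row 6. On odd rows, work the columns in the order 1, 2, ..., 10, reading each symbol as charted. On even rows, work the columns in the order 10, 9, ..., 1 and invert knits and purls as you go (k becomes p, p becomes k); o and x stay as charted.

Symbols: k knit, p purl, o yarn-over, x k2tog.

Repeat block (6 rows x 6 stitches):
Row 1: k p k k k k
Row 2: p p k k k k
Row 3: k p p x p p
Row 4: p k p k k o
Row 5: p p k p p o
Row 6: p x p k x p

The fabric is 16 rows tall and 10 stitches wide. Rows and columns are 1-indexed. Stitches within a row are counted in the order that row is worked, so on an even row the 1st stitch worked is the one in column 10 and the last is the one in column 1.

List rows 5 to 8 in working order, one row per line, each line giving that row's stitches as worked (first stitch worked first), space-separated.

Row 5: chart row 5, RS - tile across columns 1-10 and work as-is.
Row 6: chart row 6, WS - tiled (columns 1-10): p x p k x p p x p k; work from column 10 back to 1 with k<->p swapped.
Row 7: chart row 1, RS - tile across columns 1-10 and work as-is.
Row 8: chart row 2, WS - tiled (columns 1-10): p p k k k k p p k k; work from column 10 back to 1 with k<->p swapped.

Result:
p p k p p o p p k p
p k x k k x p k x k
k p k k k k k p k k
p p k k p p p p k k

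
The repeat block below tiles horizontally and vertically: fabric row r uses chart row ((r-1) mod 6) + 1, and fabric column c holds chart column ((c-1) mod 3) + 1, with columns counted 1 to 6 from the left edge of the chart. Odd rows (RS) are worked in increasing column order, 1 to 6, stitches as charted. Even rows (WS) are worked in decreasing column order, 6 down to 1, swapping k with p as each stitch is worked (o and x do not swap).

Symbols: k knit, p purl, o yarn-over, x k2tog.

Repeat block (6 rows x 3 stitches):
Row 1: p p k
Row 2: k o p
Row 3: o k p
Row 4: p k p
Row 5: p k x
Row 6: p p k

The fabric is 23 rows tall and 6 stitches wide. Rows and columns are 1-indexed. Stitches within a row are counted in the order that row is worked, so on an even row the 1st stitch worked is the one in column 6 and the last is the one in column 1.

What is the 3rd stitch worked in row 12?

Row 12 uses chart row ((12-1) mod 6)+1 = 6. Row 12 is even, so WS.
Chart row 6 tiled across columns 1-6: p p k p p k
Wrong side: read the tiled row from column 6 down to 1 and exchange k with p (leave o, x).
Row 12 as worked: p k k p k k
Stitch 3 in working order -> k

Result:
k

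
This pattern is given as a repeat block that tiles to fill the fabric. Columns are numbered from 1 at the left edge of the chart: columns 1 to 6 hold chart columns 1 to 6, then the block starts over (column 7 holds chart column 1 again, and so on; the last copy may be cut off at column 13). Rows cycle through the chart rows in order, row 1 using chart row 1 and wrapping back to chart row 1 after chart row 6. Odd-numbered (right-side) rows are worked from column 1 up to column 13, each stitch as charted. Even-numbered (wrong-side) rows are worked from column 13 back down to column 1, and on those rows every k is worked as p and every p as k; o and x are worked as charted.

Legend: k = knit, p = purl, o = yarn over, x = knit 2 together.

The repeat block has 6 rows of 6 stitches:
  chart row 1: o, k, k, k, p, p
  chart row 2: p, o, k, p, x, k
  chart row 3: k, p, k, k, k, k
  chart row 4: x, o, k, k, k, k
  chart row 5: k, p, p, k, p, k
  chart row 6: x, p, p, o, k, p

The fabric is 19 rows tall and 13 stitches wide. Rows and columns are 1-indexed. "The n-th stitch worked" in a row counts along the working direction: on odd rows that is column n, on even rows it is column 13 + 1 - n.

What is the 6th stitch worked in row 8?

Result:
o

Derivation:
Row 8: (8-1) mod 6 = 1, so use chart row 2. Even row -> WS.
Chart row 2 tiled across columns 1-13: p o k p x k p o k p x k p
Wrong side: read the tiled row from column 13 down to 1 and exchange k with p (leave o, x).
Row 8 as worked: k p x k p o k p x k p o k
The 6th stitch worked is o.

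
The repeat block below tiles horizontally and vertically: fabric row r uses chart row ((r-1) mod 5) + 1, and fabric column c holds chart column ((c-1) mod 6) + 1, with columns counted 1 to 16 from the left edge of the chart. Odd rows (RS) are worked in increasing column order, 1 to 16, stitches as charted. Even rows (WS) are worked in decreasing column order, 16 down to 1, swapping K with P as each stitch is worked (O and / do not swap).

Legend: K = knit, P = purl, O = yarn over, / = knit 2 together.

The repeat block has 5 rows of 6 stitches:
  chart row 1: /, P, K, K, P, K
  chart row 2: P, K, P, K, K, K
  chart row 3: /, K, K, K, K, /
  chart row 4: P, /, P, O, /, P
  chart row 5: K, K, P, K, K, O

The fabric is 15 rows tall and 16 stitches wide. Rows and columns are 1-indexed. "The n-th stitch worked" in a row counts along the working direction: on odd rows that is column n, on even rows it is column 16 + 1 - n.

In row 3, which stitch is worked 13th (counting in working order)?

For row 3: chart row = ((3-1) mod 5) + 1 = 3; this is a RS (odd) row.
Chart row 3 tiled across columns 1-16: / K K K K / / K K K K / / K K K
RS row: no reversal, no swap; stitch n worked = column n.
Stitch 13 in working order -> /

Stitch:
/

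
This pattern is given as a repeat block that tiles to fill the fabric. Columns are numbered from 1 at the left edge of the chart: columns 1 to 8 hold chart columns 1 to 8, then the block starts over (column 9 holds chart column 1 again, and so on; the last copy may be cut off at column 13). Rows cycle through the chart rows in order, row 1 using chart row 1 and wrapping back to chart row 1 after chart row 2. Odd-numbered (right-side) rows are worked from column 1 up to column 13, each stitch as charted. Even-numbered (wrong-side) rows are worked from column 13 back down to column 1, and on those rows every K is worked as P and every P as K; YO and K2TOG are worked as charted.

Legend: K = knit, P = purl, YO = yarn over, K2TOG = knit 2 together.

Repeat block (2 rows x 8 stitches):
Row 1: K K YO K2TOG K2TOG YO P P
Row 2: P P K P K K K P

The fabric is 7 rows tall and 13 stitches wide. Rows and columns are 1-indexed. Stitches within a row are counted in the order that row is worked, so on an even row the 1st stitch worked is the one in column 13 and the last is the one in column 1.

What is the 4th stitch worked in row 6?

Result:
K

Derivation:
Row 6: (6-1) mod 2 = 1, so use chart row 2. Even row -> WS.
Chart row 2 tiled across columns 1-13: P P K P K K K P P P K P K
Wrong side: read the tiled row from column 13 down to 1 and exchange K with P (leave YO, K2TOG).
Row 6 as worked: P K P K K K P P P K P K K
Counting 4 along the worked row gives K.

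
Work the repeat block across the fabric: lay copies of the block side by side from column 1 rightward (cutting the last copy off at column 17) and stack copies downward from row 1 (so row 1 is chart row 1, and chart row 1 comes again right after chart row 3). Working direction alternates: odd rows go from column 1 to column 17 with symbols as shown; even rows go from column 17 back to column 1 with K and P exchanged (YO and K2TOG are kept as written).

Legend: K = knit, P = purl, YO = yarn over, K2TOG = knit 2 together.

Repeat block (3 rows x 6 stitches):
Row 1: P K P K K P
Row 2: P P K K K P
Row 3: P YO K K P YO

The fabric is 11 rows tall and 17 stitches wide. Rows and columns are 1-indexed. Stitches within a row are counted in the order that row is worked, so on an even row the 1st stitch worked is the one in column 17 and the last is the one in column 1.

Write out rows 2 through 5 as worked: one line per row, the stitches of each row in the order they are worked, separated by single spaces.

Rows as worked:
P P P K K K P P P K K K P P P K K
P YO K K P YO P YO K K P YO P YO K K P
P P K P K K P P K P K K P P K P K
P P K K K P P P K K K P P P K K K

Derivation:
Row 2: chart row 2, WS - tiled (columns 1-17): P P K K K P P P K K K P P P K K K; work from column 17 back to 1 with K<->P swapped.
Row 3: chart row 3, RS - tile across columns 1-17 and work as-is.
Row 4: chart row 1, WS - tiled (columns 1-17): P K P K K P P K P K K P P K P K K; work from column 17 back to 1 with K<->P swapped.
Row 5: chart row 2, RS - tile across columns 1-17 and work as-is.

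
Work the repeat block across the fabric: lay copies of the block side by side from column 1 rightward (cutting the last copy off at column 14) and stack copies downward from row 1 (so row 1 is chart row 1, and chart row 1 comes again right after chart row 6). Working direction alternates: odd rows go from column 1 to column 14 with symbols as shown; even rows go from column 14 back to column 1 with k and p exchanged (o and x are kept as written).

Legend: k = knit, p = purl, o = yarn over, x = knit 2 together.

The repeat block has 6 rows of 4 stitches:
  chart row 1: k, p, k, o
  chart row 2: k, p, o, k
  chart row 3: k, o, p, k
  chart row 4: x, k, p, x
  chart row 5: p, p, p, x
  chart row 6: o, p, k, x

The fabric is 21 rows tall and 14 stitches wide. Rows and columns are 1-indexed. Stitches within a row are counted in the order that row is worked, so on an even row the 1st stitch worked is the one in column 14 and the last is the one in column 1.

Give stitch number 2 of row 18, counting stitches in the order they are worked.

Row 18: (18-1) mod 6 = 5, so use chart row 6. Even row -> WS.
Chart row 6 tiled across columns 1-14: o p k x o p k x o p k x o p
WS row: flip the tiled sequence (start at column 14) and apply k<->p; o and x stay.
Row 18 as worked: k o x p k o x p k o x p k o
Counting 2 along the worked row gives o.

== STITCH ==
o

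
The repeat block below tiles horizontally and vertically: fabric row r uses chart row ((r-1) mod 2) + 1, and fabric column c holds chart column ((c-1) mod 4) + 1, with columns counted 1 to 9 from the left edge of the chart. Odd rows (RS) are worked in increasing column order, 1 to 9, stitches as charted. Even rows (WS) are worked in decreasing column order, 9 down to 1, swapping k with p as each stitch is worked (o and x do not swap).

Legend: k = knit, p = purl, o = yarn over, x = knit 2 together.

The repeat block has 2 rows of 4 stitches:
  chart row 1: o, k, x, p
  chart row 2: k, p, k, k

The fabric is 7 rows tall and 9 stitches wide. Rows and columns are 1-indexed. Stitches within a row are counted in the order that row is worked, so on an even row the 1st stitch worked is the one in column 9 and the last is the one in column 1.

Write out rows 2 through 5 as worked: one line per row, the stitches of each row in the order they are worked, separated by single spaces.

== ROWS AS WORKED ==
p p p k p p p k p
o k x p o k x p o
p p p k p p p k p
o k x p o k x p o

Derivation:
Row 2: chart row 2, WS - tiled (columns 1-9): k p k k k p k k k; work from column 9 back to 1 with k<->p swapped.
Row 3: chart row 1, RS - tile across columns 1-9 and work as-is.
Row 4: chart row 2, WS - tiled (columns 1-9): k p k k k p k k k; work from column 9 back to 1 with k<->p swapped.
Row 5: chart row 1, RS - tile across columns 1-9 and work as-is.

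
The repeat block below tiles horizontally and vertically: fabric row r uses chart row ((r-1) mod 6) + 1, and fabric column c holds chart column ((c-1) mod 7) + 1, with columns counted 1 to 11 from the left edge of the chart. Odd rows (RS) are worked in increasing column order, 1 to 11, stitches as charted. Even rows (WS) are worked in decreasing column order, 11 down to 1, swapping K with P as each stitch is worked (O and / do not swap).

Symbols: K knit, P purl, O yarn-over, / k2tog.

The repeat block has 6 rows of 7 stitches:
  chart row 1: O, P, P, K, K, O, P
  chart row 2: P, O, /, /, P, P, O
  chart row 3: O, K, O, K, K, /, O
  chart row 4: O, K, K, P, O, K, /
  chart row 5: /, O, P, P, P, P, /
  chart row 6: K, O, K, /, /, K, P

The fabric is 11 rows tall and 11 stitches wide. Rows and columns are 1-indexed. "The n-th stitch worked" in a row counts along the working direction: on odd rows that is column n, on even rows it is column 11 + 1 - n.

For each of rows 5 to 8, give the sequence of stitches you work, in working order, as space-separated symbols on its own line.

== ROWS AS WORKED ==
/ O P P P P / / O P P
/ P O P K P / / P O P
O P P K K O P O P P K
/ / O K O K K / / O K

Derivation:
Row 5: chart row 5, RS - tile across columns 1-11 and work as-is.
Row 6: chart row 6, WS - tiled (columns 1-11): K O K / / K P K O K /; work from column 11 back to 1 with K<->P swapped.
Row 7: chart row 1, RS - tile across columns 1-11 and work as-is.
Row 8: chart row 2, WS - tiled (columns 1-11): P O / / P P O P O / /; work from column 11 back to 1 with K<->P swapped.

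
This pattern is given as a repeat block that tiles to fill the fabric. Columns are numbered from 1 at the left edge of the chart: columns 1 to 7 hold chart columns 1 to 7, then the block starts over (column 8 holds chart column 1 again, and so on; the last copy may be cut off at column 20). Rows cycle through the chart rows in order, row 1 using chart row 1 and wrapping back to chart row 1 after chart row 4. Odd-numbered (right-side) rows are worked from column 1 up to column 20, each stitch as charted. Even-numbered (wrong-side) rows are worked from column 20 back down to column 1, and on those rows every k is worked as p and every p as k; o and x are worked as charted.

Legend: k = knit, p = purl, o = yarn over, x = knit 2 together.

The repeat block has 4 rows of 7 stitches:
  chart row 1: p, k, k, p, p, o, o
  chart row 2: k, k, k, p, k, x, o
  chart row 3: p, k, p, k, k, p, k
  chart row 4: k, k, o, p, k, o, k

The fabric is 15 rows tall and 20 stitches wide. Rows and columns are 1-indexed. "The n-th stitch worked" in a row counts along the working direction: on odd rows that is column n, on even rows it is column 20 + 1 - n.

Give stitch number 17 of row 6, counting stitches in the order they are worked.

For row 6: chart row = ((6-1) mod 4) + 1 = 2; this is a WS (even) row.
Chart row 2 tiled across columns 1-20: k k k p k x o k k k p k x o k k k p k x
WS row: flip the tiled sequence (start at column 20) and apply k<->p; o and x stay.
Row 6 as worked: x p k p p p o x p k p p p o x p k p p p
Stitch 17 in working order -> k

Stitch:
k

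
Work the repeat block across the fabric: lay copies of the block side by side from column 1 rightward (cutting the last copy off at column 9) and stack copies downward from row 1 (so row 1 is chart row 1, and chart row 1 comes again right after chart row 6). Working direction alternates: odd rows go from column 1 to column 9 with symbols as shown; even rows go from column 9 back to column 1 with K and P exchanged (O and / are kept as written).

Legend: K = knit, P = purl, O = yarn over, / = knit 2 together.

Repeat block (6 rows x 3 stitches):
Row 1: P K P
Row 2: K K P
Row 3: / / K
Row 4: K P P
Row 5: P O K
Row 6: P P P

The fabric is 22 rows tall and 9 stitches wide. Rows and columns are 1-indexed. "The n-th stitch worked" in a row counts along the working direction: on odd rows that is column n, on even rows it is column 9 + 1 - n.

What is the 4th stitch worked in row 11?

For row 11: chart row = ((11-1) mod 6) + 1 = 5; this is a RS (odd) row.
Chart row 5 tiled across columns 1-9: P O K P O K P O K
RS: work column 1 to column 9, symbols as charted — the tiled row is the row as worked.
Counting 4 along the worked row gives P.

Result:
P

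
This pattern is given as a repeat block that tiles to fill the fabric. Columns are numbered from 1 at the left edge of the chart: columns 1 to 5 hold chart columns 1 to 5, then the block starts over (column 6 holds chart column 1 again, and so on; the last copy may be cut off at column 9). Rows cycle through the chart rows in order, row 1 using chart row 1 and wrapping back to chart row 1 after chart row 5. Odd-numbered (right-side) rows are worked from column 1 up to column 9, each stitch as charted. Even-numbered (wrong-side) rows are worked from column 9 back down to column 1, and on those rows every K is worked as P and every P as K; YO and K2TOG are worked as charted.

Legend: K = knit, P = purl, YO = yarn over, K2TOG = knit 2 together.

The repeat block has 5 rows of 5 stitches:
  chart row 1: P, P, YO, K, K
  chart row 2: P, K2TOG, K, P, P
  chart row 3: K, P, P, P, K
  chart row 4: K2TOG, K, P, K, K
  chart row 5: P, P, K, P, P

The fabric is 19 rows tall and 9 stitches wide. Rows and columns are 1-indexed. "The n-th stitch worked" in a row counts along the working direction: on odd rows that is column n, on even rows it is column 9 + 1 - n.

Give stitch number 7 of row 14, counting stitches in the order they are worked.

For row 14: chart row = ((14-1) mod 5) + 1 = 4; this is a WS (even) row.
Chart row 4 tiled across columns 1-9: K2TOG K P K K K2TOG K P K
WS row: flip the tiled sequence (start at column 9) and apply K<->P; YO and K2TOG stay.
Row 14 as worked: P K P K2TOG P P K P K2TOG
Stitch 7 in working order -> K

Stitch:
K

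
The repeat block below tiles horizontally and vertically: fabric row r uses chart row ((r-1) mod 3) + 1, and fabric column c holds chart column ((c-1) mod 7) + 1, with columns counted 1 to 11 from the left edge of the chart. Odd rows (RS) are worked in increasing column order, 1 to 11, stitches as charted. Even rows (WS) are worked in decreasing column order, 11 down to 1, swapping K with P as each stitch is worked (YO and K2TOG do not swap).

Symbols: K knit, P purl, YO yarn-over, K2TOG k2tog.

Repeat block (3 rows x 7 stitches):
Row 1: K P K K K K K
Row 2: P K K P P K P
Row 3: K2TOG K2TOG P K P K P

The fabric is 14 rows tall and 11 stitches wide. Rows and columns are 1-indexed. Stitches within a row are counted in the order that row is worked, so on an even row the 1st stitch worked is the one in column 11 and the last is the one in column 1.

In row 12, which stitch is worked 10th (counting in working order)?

Result:
K2TOG

Derivation:
For row 12: chart row = ((12-1) mod 3) + 1 = 3; this is a WS (even) row.
Chart row 3 tiled across columns 1-11: K2TOG K2TOG P K P K P K2TOG K2TOG P K
WS: work from column 11 back to column 1 (reverse the tiled row), swapping K<->P (YO and K2TOG unchanged).
Row 12 as worked: P K K2TOG K2TOG K P K P K K2TOG K2TOG
Stitch 10 in working order -> K2TOG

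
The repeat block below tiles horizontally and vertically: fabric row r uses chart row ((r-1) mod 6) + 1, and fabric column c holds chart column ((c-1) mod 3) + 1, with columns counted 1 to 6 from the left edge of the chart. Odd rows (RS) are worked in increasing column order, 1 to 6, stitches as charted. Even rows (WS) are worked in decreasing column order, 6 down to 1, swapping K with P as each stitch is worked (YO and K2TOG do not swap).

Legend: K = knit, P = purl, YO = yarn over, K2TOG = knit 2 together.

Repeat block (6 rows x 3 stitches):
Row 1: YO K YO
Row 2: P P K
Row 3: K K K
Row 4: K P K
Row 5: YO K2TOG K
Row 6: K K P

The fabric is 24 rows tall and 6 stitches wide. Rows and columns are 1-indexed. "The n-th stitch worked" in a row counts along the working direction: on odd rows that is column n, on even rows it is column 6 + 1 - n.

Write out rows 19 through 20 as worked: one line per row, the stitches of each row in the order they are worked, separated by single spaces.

Rows as worked:
YO K YO YO K YO
P K K P K K

Derivation:
Row 19: chart row 1, RS - tile across columns 1-6 and work as-is.
Row 20: chart row 2, WS - tiled (columns 1-6): P P K P P K; work from column 6 back to 1 with K<->P swapped.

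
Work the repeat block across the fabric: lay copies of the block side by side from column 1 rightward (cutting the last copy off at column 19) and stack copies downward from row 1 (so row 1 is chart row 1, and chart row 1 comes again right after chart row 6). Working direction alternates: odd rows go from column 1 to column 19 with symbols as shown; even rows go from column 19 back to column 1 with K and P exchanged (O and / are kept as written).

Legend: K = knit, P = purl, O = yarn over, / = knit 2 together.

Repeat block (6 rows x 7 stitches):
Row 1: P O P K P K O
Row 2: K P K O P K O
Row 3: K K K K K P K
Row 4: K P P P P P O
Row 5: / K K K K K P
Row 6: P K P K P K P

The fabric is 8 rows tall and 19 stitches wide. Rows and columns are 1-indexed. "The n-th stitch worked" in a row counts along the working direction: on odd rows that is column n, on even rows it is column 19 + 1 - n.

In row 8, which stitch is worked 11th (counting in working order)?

Row 8: (8-1) mod 6 = 1, so use chart row 2. Even row -> WS.
Chart row 2 tiled across columns 1-19: K P K O P K O K P K O P K O K P K O P
Wrong side: read the tiled row from column 19 down to 1 and exchange K with P (leave O, /).
Row 8 as worked: K O P K P O P K O P K P O P K O P K P
The 11th stitch worked is K.

== STITCH ==
K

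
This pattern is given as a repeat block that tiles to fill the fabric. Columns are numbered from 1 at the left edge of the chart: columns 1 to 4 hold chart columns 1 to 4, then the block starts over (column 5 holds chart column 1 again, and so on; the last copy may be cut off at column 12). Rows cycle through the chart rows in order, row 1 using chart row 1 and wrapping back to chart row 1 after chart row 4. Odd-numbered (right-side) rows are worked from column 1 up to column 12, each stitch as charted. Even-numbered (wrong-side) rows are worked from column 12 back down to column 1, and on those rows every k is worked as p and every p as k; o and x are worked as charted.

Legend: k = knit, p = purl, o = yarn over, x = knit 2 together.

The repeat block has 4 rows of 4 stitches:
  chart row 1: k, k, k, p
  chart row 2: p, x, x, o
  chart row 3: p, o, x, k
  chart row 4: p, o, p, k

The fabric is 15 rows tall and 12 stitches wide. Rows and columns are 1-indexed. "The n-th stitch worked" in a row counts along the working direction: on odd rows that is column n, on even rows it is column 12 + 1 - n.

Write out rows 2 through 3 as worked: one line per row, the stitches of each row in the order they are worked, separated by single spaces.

Row 2: chart row 2, WS - tiled (columns 1-12): p x x o p x x o p x x o; work from column 12 back to 1 with k<->p swapped.
Row 3: chart row 3, RS - tile across columns 1-12 and work as-is.

== ROWS AS WORKED ==
o x x k o x x k o x x k
p o x k p o x k p o x k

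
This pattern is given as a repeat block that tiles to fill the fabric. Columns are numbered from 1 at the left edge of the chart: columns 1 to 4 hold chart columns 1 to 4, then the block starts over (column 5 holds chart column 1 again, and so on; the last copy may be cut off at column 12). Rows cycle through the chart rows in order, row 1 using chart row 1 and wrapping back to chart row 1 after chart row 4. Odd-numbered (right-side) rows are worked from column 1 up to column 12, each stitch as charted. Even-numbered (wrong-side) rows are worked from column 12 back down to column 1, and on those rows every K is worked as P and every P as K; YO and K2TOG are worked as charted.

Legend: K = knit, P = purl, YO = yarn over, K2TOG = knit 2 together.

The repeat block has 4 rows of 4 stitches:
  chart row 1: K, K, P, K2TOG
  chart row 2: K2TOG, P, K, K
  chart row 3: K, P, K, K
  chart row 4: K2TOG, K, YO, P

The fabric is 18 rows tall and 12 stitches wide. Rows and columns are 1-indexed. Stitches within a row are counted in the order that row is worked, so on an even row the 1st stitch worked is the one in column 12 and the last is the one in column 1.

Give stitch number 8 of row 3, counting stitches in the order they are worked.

For row 3: chart row = ((3-1) mod 4) + 1 = 3; this is a RS (odd) row.
Chart row 3 tiled across columns 1-12: K P K K K P K K K P K K
Right side: take the tiled row as-is (worked left to right from column 1).
Counting 8 along the worked row gives K.

Stitch:
K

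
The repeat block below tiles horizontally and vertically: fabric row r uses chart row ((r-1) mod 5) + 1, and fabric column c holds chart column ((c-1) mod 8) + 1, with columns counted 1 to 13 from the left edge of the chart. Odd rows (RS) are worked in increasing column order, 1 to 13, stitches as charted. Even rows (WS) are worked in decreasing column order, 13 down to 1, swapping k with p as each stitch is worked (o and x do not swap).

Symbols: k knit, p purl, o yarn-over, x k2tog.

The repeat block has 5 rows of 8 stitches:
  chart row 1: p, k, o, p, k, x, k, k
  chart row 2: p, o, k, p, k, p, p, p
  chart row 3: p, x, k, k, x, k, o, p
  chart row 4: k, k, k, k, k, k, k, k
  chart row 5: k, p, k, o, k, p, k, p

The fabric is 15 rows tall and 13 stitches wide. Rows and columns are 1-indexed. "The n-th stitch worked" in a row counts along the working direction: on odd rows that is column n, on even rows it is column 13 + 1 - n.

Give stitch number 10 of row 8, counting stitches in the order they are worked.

== STITCH ==
p

Derivation:
For row 8: chart row = ((8-1) mod 5) + 1 = 3; this is a WS (even) row.
Chart row 3 tiled across columns 1-13: p x k k x k o p p x k k x
Wrong side: read the tiled row from column 13 down to 1 and exchange k with p (leave o, x).
Row 8 as worked: x p p x k k o p x p p x k
The 10th stitch worked is p.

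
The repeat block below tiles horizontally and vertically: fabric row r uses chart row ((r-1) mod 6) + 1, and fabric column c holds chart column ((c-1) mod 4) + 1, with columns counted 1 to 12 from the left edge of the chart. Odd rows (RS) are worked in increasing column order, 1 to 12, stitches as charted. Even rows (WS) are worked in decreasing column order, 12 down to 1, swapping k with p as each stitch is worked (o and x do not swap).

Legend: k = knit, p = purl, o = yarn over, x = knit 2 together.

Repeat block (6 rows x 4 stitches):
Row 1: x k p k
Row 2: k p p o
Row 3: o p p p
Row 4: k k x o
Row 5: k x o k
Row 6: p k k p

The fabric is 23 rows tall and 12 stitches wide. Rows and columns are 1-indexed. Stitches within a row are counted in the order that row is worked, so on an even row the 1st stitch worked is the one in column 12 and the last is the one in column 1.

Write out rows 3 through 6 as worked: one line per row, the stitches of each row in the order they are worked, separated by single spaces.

== ROWS AS WORKED ==
o p p p o p p p o p p p
o x p p o x p p o x p p
k x o k k x o k k x o k
k p p k k p p k k p p k

Derivation:
Row 3: chart row 3, RS - tile across columns 1-12 and work as-is.
Row 4: chart row 4, WS - tiled (columns 1-12): k k x o k k x o k k x o; work from column 12 back to 1 with k<->p swapped.
Row 5: chart row 5, RS - tile across columns 1-12 and work as-is.
Row 6: chart row 6, WS - tiled (columns 1-12): p k k p p k k p p k k p; work from column 12 back to 1 with k<->p swapped.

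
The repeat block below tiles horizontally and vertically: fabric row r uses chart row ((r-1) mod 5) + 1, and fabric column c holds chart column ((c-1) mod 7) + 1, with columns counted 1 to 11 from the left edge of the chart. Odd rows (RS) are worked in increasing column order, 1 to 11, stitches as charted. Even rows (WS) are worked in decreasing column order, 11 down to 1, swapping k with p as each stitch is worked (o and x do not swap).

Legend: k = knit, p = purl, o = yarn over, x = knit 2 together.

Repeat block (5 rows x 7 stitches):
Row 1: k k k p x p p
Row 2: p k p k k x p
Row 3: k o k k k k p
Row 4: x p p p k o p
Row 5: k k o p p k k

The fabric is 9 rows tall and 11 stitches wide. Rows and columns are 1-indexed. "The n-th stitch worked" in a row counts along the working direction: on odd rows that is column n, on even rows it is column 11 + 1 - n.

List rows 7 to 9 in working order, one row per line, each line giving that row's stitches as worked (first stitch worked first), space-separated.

Row 7: chart row 2, RS - tile across columns 1-11 and work as-is.
Row 8: chart row 3, WS - tiled (columns 1-11): k o k k k k p k o k k; work from column 11 back to 1 with k<->p swapped.
Row 9: chart row 4, RS - tile across columns 1-11 and work as-is.

== ROWS AS WORKED ==
p k p k k x p p k p k
p p o p k p p p p o p
x p p p k o p x p p p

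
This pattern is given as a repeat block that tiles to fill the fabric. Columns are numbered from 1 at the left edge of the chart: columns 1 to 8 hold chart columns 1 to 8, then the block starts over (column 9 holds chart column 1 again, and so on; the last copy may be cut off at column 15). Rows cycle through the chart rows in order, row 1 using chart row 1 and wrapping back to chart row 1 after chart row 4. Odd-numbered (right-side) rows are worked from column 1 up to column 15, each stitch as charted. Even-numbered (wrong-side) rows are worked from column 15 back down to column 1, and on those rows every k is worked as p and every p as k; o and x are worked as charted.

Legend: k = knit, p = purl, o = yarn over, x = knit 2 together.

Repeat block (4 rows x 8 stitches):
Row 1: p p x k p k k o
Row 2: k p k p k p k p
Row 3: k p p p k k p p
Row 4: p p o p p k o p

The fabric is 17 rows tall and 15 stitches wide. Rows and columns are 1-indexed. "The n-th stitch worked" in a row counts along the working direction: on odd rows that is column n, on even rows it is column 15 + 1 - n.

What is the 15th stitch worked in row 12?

Row 12: (12-1) mod 4 = 3, so use chart row 4. Even row -> WS.
Chart row 4 tiled across columns 1-15: p p o p p k o p p p o p p k o
WS: work from column 15 back to column 1 (reverse the tiled row), swapping k<->p (o and x unchanged).
Row 12 as worked: o p k k o k k k o p k k o k k
Counting 15 along the worked row gives k.

Stitch:
k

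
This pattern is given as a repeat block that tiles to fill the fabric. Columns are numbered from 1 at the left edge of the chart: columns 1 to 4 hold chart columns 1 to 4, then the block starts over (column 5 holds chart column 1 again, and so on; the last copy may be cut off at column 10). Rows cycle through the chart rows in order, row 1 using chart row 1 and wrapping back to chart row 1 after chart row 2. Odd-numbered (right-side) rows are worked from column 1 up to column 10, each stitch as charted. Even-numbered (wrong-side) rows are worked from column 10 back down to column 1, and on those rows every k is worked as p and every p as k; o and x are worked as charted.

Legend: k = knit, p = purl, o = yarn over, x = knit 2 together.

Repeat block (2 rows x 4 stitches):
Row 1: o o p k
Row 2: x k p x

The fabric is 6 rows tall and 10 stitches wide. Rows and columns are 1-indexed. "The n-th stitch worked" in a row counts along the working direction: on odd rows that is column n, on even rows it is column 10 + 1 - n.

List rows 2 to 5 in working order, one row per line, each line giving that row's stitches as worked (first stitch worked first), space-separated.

Result:
p x x k p x x k p x
o o p k o o p k o o
p x x k p x x k p x
o o p k o o p k o o

Derivation:
Row 2: chart row 2, WS - tiled (columns 1-10): x k p x x k p x x k; work from column 10 back to 1 with k<->p swapped.
Row 3: chart row 1, RS - tile across columns 1-10 and work as-is.
Row 4: chart row 2, WS - tiled (columns 1-10): x k p x x k p x x k; work from column 10 back to 1 with k<->p swapped.
Row 5: chart row 1, RS - tile across columns 1-10 and work as-is.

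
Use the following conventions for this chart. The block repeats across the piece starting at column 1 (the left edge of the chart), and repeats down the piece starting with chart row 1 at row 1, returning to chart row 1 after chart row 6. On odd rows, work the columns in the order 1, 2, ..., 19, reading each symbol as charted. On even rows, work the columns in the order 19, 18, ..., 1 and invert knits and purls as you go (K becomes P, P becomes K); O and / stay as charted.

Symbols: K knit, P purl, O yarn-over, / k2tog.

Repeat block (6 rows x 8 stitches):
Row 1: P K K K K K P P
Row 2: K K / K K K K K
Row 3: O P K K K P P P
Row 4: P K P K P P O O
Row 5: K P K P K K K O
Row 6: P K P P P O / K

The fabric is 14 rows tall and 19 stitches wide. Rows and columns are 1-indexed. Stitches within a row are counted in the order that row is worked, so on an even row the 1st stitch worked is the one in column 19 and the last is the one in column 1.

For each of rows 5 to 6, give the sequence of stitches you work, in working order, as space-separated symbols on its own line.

Row 5: chart row 5, RS - tile across columns 1-19 and work as-is.
Row 6: chart row 6, WS - tiled (columns 1-19): P K P P P O / K P K P P P O / K P K P; work from column 19 back to 1 with K<->P swapped.

== ROWS AS WORKED ==
K P K P K K K O K P K P K K K O K P K
K P K P / O K K K P K P / O K K K P K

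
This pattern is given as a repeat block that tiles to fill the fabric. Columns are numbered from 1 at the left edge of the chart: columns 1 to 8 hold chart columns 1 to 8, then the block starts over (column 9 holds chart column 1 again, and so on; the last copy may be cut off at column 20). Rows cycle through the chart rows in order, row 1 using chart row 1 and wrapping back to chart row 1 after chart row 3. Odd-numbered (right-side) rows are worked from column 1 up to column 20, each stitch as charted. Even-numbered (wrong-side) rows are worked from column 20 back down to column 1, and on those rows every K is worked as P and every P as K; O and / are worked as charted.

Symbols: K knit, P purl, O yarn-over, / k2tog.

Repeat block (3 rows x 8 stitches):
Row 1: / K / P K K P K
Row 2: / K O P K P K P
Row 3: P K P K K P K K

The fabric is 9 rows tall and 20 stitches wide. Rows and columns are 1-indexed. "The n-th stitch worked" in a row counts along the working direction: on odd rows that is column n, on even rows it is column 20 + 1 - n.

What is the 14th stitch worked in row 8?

Result:
P

Derivation:
Row 8: (8-1) mod 3 = 1, so use chart row 2. Even row -> WS.
Chart row 2 tiled across columns 1-20: / K O P K P K P / K O P K P K P / K O P
WS row: flip the tiled sequence (start at column 20) and apply K<->P; O and / stay.
Row 8 as worked: K O P / K P K P K O P / K P K P K O P /
The 14th stitch worked is P.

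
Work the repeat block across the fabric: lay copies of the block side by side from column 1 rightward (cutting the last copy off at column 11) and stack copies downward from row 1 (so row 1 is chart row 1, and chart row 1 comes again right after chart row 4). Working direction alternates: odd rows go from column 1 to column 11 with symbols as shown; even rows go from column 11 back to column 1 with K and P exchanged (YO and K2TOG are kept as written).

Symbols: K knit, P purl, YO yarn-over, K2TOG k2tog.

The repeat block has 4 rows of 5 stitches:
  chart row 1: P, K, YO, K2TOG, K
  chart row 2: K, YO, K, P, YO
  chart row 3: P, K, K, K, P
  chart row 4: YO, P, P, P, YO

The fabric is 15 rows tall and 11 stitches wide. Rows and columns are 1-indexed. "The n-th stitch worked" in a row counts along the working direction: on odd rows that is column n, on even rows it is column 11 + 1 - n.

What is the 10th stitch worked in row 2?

For row 2: chart row = ((2-1) mod 4) + 1 = 2; this is a WS (even) row.
Chart row 2 tiled across columns 1-11: K YO K P YO K YO K P YO K
WS: work from column 11 back to column 1 (reverse the tiled row), swapping K<->P (YO and K2TOG unchanged).
Row 2 as worked: P YO K P YO P YO K P YO P
The 10th stitch worked is YO.

Stitch:
YO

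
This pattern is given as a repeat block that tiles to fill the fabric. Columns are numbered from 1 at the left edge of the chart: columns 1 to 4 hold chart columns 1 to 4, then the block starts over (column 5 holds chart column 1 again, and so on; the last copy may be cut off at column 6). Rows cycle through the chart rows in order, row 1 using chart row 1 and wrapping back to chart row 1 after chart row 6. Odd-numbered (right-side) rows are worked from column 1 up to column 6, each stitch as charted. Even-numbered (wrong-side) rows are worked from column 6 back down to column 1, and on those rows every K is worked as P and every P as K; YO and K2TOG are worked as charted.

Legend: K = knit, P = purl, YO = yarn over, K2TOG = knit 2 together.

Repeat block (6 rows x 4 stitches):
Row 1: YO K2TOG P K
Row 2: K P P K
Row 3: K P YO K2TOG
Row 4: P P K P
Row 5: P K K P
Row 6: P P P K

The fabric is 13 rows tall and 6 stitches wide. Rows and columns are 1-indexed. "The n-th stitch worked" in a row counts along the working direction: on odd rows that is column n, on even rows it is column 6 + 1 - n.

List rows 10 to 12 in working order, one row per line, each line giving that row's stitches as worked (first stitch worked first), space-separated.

== ROWS AS WORKED ==
K K K P K K
P K K P P K
K K P K K K

Derivation:
Row 10: chart row 4, WS - tiled (columns 1-6): P P K P P P; work from column 6 back to 1 with K<->P swapped.
Row 11: chart row 5, RS - tile across columns 1-6 and work as-is.
Row 12: chart row 6, WS - tiled (columns 1-6): P P P K P P; work from column 6 back to 1 with K<->P swapped.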